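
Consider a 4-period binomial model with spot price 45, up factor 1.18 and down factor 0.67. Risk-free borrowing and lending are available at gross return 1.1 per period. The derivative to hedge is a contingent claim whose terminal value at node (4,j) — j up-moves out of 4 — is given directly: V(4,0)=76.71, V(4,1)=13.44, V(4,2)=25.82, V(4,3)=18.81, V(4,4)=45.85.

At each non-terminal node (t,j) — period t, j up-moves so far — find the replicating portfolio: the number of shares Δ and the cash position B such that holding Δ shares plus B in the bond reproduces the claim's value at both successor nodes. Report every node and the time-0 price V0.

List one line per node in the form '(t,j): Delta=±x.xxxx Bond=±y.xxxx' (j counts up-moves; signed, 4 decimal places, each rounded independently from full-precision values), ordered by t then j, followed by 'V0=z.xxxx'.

Since d<R<u, set p* = (R−d)/(u−d) = 0.8431; price each node as the discounted p*-expectation of its children.
At expiry t=4: V(4,0)=76.7100, V(4,1)=13.4400, V(4,2)=25.8200, V(4,3)=18.8100, V(4,4)=45.8500
(3,0): S=13.5343. Δ = (V_up−V_dn)/(S_up−S_dn) = (13.4400−76.7100)/(15.9705−9.0680) = -9.1662. V = [p*·13.4400 + (1−p*)·76.7100]/1.1 = 21.2406. B = V − Δ·S = 145.2995.
(3,1): S=23.8366. Δ = (V_up−V_dn)/(S_up−S_dn) = (25.8200−13.4400)/(28.1272−15.9705) = 1.0184. V = [p*·25.8200 + (1−p*)·13.4400]/1.1 = 21.7073. B = V − Δ·S = -2.5672.
(3,2): S=41.9809. Δ = (V_up−V_dn)/(S_up−S_dn) = (18.8100−25.8200)/(49.5374−28.1272) = -0.3274. V = [p*·18.8100 + (1−p*)·25.8200]/1.1 = 18.0996. B = V − Δ·S = 31.8447.
(3,3): S=73.9364. Δ = (V_up−V_dn)/(S_up−S_dn) = (45.8500−18.8100)/(87.2450−49.5374) = 0.7171. V = [p*·45.8500 + (1−p*)·18.8100]/1.1 = 37.8258. B = V − Δ·S = -15.1938.
(2,0): S=20.2005. Δ = (V_up−V_dn)/(S_up−S_dn) = (21.7073−21.2406)/(23.8366−13.5343) = 0.0453. V = [p*·21.7073 + (1−p*)·21.2406]/1.1 = 19.6674. B = V − Δ·S = 18.7523.
(2,1): S=35.5770. Δ = (V_up−V_dn)/(S_up−S_dn) = (18.0996−21.7073)/(41.9809−23.8366) = -0.1988. V = [p*·18.0996 + (1−p*)·21.7073]/1.1 = 16.9687. B = V − Δ·S = 24.0425.
(2,2): S=62.6580. Δ = (V_up−V_dn)/(S_up−S_dn) = (37.8258−18.0996)/(73.9364−41.9809) = 0.6173. V = [p*·37.8258 + (1−p*)·18.0996]/1.1 = 31.5741. B = V − Δ·S = -7.1047.
(1,0): S=30.1500. Δ = (V_up−V_dn)/(S_up−S_dn) = (16.9687−19.6674)/(35.5770−20.2005) = -0.1755. V = [p*·16.9687 + (1−p*)·19.6674]/1.1 = 15.8109. B = V − Δ·S = 21.1025.
(1,1): S=53.1000. Δ = (V_up−V_dn)/(S_up−S_dn) = (31.5741−16.9687)/(62.6580−35.5770) = 0.5393. V = [p*·31.5741 + (1−p*)·16.9687]/1.1 = 26.6210. B = V − Δ·S = -2.0171.
(0,0): S=45.0000. Δ = (V_up−V_dn)/(S_up−S_dn) = (26.6210−15.8109)/(53.1000−30.1500) = 0.4710. V = [p*·26.6210 + (1−p*)·15.8109]/1.1 = 22.6593. B = V − Δ·S = 1.4631.
Check: Δ(0,0)·S0 + B(0,0) = 22.6593 = V0.

(0,0): Delta=0.4710 Bond=1.4631
(1,0): Delta=-0.1755 Bond=21.1025
(1,1): Delta=0.5393 Bond=-2.0171
(2,0): Delta=0.0453 Bond=18.7523
(2,1): Delta=-0.1988 Bond=24.0425
(2,2): Delta=0.6173 Bond=-7.1047
(3,0): Delta=-9.1662 Bond=145.2995
(3,1): Delta=1.0184 Bond=-2.5672
(3,2): Delta=-0.3274 Bond=31.8447
(3,3): Delta=0.7171 Bond=-15.1938
V0=22.6593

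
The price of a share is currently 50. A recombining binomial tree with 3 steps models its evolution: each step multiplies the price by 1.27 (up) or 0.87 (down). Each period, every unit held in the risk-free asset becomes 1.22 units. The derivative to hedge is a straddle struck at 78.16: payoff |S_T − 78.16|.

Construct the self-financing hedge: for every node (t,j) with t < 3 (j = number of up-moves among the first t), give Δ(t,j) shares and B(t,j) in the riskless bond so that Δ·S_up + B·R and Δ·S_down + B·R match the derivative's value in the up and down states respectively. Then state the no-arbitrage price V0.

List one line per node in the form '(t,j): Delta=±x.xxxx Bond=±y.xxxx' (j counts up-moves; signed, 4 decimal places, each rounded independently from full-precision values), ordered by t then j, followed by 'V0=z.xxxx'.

Risk-neutral probability p* = (R−d)/(u−d) = (1.22−0.87)/(1.27−0.87) = 0.8750.
Terminal values V(3,·): V(3,0)=45.2349, V(3,1)=30.0968, V(3,2)=7.9989, V(3,3)=24.2592
Node (2,0) S=37.8450: V=(p*·30.0968+(1−p*)·45.2349)/1.22=26.2206; Δ=(30.0968−45.2349)/(48.0632−32.9252)=-1.0000; B=V−Δ·S=64.0656
Node (2,1) S=55.2450: V=(p*·7.9989+(1−p*)·30.0968)/1.22=8.8206; Δ=(7.9989−30.0968)/(70.1611−48.0632)=-1.0000; B=V−Δ·S=64.0656
Node (2,2) S=80.6450: V=(p*·24.2592+(1−p*)·7.9989)/1.22=18.2185; Δ=(24.2592−7.9989)/(102.4192−70.1611)=0.5041; B=V−Δ·S=-22.4322
Node (1,0) S=43.5000: V=(p*·8.8206+(1−p*)·26.2206)/1.22=9.0128; Δ=(8.8206−26.2206)/(55.2450−37.8450)=-1.0000; B=V−Δ·S=52.5128
Node (1,1) S=63.5000: V=(p*·18.2185+(1−p*)·8.8206)/1.22=13.9703; Δ=(18.2185−8.8206)/(80.6450−55.2450)=0.3700; B=V−Δ·S=-9.5246
Node (0,0) S=50.0000: V=(p*·13.9703+(1−p*)·9.0128)/1.22=10.9431; Δ=(13.9703−9.0128)/(63.5000−43.5000)=0.2479; B=V−Δ·S=-1.4507
Check: Δ(0,0)·S0 + B(0,0) = 10.9431 = V0.

(0,0): Delta=0.2479 Bond=-1.4507
(1,0): Delta=-1.0000 Bond=52.5128
(1,1): Delta=0.3700 Bond=-9.5246
(2,0): Delta=-1.0000 Bond=64.0656
(2,1): Delta=-1.0000 Bond=64.0656
(2,2): Delta=0.5041 Bond=-22.4322
V0=10.9431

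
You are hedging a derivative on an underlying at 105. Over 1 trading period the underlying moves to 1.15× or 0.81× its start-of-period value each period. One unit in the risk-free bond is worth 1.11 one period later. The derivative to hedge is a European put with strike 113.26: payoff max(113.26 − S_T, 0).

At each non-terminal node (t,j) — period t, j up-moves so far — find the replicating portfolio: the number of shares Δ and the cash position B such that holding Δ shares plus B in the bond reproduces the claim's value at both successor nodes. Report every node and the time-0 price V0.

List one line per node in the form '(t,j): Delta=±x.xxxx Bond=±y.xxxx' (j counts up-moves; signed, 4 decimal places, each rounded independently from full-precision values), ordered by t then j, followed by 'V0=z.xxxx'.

(0,0): Delta=-0.7902 Bond=85.9605
V0=2.9899

Risk-neutral probability p* = (R−d)/(u−d) = (1.11−0.81)/(1.15−0.81) = 0.8824.
Payoff layer (t=1): V(1,0)=28.2100, V(1,1)=0.0000
  t=0,j=0: stock 105.0000 → up 120.7500 (V=0.0000), down 85.0500 (V=28.2100). Price 2.9899; hedge Δ=-0.7902, bond B=85.9605.
The time-0 hedge costs 2.9899, which is the no-arbitrage price.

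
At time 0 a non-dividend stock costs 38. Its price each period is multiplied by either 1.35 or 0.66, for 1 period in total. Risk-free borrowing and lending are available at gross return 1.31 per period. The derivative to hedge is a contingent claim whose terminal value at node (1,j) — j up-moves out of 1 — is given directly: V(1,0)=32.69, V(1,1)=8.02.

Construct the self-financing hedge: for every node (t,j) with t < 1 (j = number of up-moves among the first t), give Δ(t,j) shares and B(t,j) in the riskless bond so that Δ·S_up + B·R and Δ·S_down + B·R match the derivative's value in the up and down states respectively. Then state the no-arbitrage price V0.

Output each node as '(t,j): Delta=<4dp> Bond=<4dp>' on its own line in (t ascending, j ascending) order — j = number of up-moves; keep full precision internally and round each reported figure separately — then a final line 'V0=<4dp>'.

(0,0): Delta=-0.9409 Bond=42.9675
V0=7.2139

The replicating-portfolio and risk-neutral prices coincide; use p* = (1.31−0.66)/(1.35−0.66) = 0.9420 for the latter.
Terminal values V(1,·): V(1,0)=32.6900, V(1,1)=8.0200
Node (0,0) S=38.0000: V=(p*·8.0200+(1−p*)·32.6900)/1.31=7.2139; Δ=(8.0200−32.6900)/(51.3000−25.0800)=-0.9409; B=V−Δ·S=42.9675
Root portfolio cost Δ·38+B reproduces V0=7.2139.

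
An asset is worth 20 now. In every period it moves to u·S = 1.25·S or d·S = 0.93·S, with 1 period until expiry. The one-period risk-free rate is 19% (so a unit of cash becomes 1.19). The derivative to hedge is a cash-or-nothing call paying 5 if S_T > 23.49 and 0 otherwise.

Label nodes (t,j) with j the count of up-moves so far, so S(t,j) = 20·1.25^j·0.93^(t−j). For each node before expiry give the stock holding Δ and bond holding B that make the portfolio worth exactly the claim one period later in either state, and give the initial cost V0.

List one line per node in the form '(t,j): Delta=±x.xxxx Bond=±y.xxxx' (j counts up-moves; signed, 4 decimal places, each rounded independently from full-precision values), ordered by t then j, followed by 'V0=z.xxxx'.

(0,0): Delta=0.7813 Bond=-12.2111
V0=3.4139

Since d<R<u, set p* = (R−d)/(u−d) = 0.8125; price each node as the discounted p*-expectation of its children.
Payoff layer (t=1): V(1,0)=0.0000, V(1,1)=5.0000
(0,0): S=20.0000. Δ = (V_up−V_dn)/(S_up−S_dn) = (5.0000−0.0000)/(25.0000−18.6000) = 0.7813. V = [p*·5.0000 + (1−p*)·0.0000]/1.19 = 3.4139. B = V − Δ·S = -12.2111.
Root portfolio cost Δ·20+B reproduces V0=3.4139.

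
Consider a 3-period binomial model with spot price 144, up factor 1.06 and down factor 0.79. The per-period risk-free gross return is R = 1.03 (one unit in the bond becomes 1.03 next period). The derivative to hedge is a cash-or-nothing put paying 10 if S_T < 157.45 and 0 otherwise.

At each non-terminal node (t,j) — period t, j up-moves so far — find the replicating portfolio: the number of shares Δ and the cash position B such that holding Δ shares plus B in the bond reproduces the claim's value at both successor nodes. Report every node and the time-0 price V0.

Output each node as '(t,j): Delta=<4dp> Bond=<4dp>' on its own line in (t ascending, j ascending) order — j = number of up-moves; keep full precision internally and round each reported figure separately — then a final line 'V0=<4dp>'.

(0,0): Delta=-0.1916 Bond=30.3081
(1,0): Delta=0.0000 Bond=9.4260
(1,1): Delta=-0.2094 Bond=33.9412
(2,0): Delta=0.0000 Bond=9.7087
(2,1): Delta=0.0000 Bond=9.7087
(2,2): Delta=-0.2289 Bond=38.1158
V0=2.7241

Under the risk-neutral measure, an up-move has probability p* = (R−d)/(u−d) = 0.8889 and values discount at R = 1.03.
Terminal values V(3,·): V(3,0)=10.0000, V(3,1)=10.0000, V(3,2)=10.0000, V(3,3)=0.0000
  t=2,j=0: stock 89.8704 → up 95.2626 (V=10.0000), down 70.9976 (V=10.0000). Price 9.7087; hedge Δ=0.0000, bond B=9.7087.
  t=2,j=1: stock 120.5856 → up 127.8207 (V=10.0000), down 95.2626 (V=10.0000). Price 9.7087; hedge Δ=0.0000, bond B=9.7087.
  t=2,j=2: stock 161.7984 → up 171.5063 (V=0.0000), down 127.8207 (V=10.0000). Price 1.0787; hedge Δ=-0.2289, bond B=38.1158.
  t=1,j=0: stock 113.7600 → up 120.5856 (V=9.7087), down 89.8704 (V=9.7087). Price 9.4260; hedge Δ=0.0000, bond B=9.4260.
  t=1,j=1: stock 152.6400 → up 161.7984 (V=1.0787), down 120.5856 (V=9.7087). Price 1.9783; hedge Δ=-0.2094, bond B=33.9412.
  t=0,j=0: stock 144.0000 → up 152.6400 (V=1.9783), down 113.7600 (V=9.4260). Price 2.7241; hedge Δ=-0.1916, bond B=30.3081.
Root portfolio cost Δ·144+B reproduces V0=2.7241.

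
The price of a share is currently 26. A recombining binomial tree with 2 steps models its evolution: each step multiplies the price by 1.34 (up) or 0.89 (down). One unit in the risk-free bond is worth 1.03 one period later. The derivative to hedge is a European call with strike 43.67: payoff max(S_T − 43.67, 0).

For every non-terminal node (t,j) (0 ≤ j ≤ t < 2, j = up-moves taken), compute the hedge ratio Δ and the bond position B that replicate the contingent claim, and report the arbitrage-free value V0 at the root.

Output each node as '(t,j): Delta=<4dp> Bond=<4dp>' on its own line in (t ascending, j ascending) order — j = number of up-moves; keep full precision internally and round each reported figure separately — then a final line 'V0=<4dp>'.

Risk-neutral probability p* = (R−d)/(u−d) = (1.03−0.89)/(1.34−0.89) = 0.3111.
Terminal values V(2,·): V(2,0)=0.0000, V(2,1)=0.0000, V(2,2)=3.0156
(1,0): S=23.1400. Δ = (V_up−V_dn)/(S_up−S_dn) = (0.0000−0.0000)/(31.0076−20.5946) = 0.0000. V = [p*·0.0000 + (1−p*)·0.0000]/1.03 = 0.0000. B = V − Δ·S = 0.0000.
(1,1): S=34.8400. Δ = (V_up−V_dn)/(S_up−S_dn) = (3.0156−0.0000)/(46.6856−31.0076) = 0.1923. V = [p*·3.0156 + (1−p*)·0.0000]/1.03 = 0.9109. B = V − Δ·S = -5.7905.
(0,0): S=26.0000. Δ = (V_up−V_dn)/(S_up−S_dn) = (0.9109−0.0000)/(34.8400−23.1400) = 0.0779. V = [p*·0.9109 + (1−p*)·0.0000]/1.03 = 0.2751. B = V − Δ·S = -1.7490.
The time-0 hedge costs 0.2751, which is the no-arbitrage price.

(0,0): Delta=0.0779 Bond=-1.7490
(1,0): Delta=0.0000 Bond=0.0000
(1,1): Delta=0.1923 Bond=-5.7905
V0=0.2751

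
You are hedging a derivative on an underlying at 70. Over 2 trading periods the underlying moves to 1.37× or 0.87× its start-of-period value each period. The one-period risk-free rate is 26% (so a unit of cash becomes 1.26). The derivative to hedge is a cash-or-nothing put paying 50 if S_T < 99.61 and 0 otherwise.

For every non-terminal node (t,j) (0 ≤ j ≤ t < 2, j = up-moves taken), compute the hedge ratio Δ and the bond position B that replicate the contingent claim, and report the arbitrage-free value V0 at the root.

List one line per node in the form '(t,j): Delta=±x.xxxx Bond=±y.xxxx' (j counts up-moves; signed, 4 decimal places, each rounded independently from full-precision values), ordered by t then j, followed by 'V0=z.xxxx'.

(0,0): Delta=-0.8844 Bond=74.2378
(1,0): Delta=0.0000 Bond=39.6825
(1,1): Delta=-1.0428 Bond=108.7302
V0=12.3331

The replicating-portfolio and risk-neutral prices coincide; use p* = (1.26−0.87)/(1.37−0.87) = 0.7800 for the latter.
Payoff layer (t=2): V(2,0)=50.0000, V(2,1)=50.0000, V(2,2)=0.0000
(1,0): S=60.9000. Δ = (V_up−V_dn)/(S_up−S_dn) = (50.0000−50.0000)/(83.4330−52.9830) = 0.0000. V = [p*·50.0000 + (1−p*)·50.0000]/1.26 = 39.6825. B = V − Δ·S = 39.6825.
(1,1): S=95.9000. Δ = (V_up−V_dn)/(S_up−S_dn) = (0.0000−50.0000)/(131.3830−83.4330) = -1.0428. V = [p*·0.0000 + (1−p*)·50.0000]/1.26 = 8.7302. B = V − Δ·S = 108.7302.
(0,0): S=70.0000. Δ = (V_up−V_dn)/(S_up−S_dn) = (8.7302−39.6825)/(95.9000−60.9000) = -0.8844. V = [p*·8.7302 + (1−p*)·39.6825]/1.26 = 12.3331. B = V − Δ·S = 74.2378.
Check: Δ(0,0)·S0 + B(0,0) = 12.3331 = V0.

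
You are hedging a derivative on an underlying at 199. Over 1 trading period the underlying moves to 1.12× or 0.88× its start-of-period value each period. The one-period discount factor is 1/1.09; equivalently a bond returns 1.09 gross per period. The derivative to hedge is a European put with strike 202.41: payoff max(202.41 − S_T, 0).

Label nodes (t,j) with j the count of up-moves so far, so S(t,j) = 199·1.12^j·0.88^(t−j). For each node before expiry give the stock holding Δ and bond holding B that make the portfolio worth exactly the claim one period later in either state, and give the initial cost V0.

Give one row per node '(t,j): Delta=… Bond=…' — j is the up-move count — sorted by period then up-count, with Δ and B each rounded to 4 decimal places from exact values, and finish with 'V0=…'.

(0,0): Delta=-0.5714 Bond=116.8379
V0=3.1296

Since d<R<u, set p* = (R−d)/(u−d) = 0.8750; price each node as the discounted p*-expectation of its children.
Terminal values V(1,·): V(1,0)=27.2900, V(1,1)=0.0000
(0,0): S=199.0000. Δ = (V_up−V_dn)/(S_up−S_dn) = (0.0000−27.2900)/(222.8800−175.1200) = -0.5714. V = [p*·0.0000 + (1−p*)·27.2900]/1.09 = 3.1296. B = V − Δ·S = 116.8379.
The time-0 hedge costs 3.1296, which is the no-arbitrage price.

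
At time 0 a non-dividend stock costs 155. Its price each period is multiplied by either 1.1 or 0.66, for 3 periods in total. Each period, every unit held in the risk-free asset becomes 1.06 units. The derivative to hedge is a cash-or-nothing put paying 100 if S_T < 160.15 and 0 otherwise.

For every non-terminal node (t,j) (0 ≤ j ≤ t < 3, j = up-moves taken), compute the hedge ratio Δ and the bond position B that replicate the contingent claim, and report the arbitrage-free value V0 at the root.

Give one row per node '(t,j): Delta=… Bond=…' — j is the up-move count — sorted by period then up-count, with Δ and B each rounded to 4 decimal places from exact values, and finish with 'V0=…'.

No-arbitrage ⇒ martingale measure with p* = (R−d)/(u−d) = 0.9091.
At expiry t=3: V(3,0)=100.0000, V(3,1)=100.0000, V(3,2)=100.0000, V(3,3)=0.0000
  t=2,j=0: stock 67.5180 → up 74.2698 (V=100.0000), down 44.5619 (V=100.0000). Price 94.3396; hedge Δ=0.0000, bond B=94.3396.
  t=2,j=1: stock 112.5300 → up 123.7830 (V=100.0000), down 74.2698 (V=100.0000). Price 94.3396; hedge Δ=0.0000, bond B=94.3396.
  t=2,j=2: stock 187.5500 → up 206.3050 (V=0.0000), down 123.7830 (V=100.0000). Price 8.5763; hedge Δ=-1.2118, bond B=235.8491.
  t=1,j=0: stock 102.3000 → up 112.5300 (V=94.3396), down 67.5180 (V=94.3396). Price 88.9996; hedge Δ=0.0000, bond B=88.9996.
  t=1,j=1: stock 170.5000 → up 187.5500 (V=8.5763), down 112.5300 (V=94.3396). Price 15.4462; hedge Δ=-1.1432, bond B=210.3628.
  t=0,j=0: stock 155.0000 → up 170.5000 (V=15.4462), down 102.3000 (V=88.9996). Price 20.8801; hedge Δ=-1.0785, bond B=188.0470.
The time-0 hedge costs 20.8801, which is the no-arbitrage price.

(0,0): Delta=-1.0785 Bond=188.0470
(1,0): Delta=0.0000 Bond=88.9996
(1,1): Delta=-1.1432 Bond=210.3628
(2,0): Delta=0.0000 Bond=94.3396
(2,1): Delta=0.0000 Bond=94.3396
(2,2): Delta=-1.2118 Bond=235.8491
V0=20.8801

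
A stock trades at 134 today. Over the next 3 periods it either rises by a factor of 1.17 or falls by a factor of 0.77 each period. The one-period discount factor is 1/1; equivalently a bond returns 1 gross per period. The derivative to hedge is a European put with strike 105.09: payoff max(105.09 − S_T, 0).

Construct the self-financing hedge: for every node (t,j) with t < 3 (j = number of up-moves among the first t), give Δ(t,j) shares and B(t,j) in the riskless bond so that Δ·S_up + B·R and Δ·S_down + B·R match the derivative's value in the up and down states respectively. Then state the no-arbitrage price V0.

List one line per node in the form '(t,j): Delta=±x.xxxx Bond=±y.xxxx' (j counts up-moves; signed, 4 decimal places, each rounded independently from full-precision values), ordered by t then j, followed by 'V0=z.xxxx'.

Risk-neutral probability p* = (R−d)/(u−d) = (1−0.77)/(1.17−0.77) = 0.5750.
Payoff layer (t=3): V(3,0)=43.9146, V(3,1)=12.1351, V(3,2)=0.0000, V(3,3)=0.0000
  t=2,j=0: stock 79.4486 → up 92.9549 (V=12.1351), down 61.1754 (V=43.9146). Price 25.6414; hedge Δ=-1.0000, bond B=105.0900.
  t=2,j=1: stock 120.7206 → up 141.2431 (V=0.0000), down 92.9549 (V=12.1351). Price 5.1574; hedge Δ=-0.2513, bond B=35.4953.
  t=2,j=2: stock 183.4326 → up 214.6161 (V=0.0000), down 141.2431 (V=0.0000). Price 0.0000; hedge Δ=0.0000, bond B=0.0000.
  t=1,j=0: stock 103.1800 → up 120.7206 (V=5.1574), down 79.4486 (V=25.6414). Price 13.8631; hedge Δ=-0.4963, bond B=65.0730.
  t=1,j=1: stock 156.7800 → up 183.4326 (V=0.0000), down 120.7206 (V=5.1574). Price 2.1919; hedge Δ=-0.0822, bond B=15.0855.
  t=0,j=0: stock 134.0000 → up 156.7800 (V=2.1919), down 103.1800 (V=13.8631). Price 7.1522; hedge Δ=-0.2177, bond B=36.3302.
Each (Δ,B) replicates both successor values, so the strategy is self-financing and V0 is arbitrage-free.

(0,0): Delta=-0.2177 Bond=36.3302
(1,0): Delta=-0.4963 Bond=65.0730
(1,1): Delta=-0.0822 Bond=15.0855
(2,0): Delta=-1.0000 Bond=105.0900
(2,1): Delta=-0.2513 Bond=35.4953
(2,2): Delta=0.0000 Bond=0.0000
V0=7.1522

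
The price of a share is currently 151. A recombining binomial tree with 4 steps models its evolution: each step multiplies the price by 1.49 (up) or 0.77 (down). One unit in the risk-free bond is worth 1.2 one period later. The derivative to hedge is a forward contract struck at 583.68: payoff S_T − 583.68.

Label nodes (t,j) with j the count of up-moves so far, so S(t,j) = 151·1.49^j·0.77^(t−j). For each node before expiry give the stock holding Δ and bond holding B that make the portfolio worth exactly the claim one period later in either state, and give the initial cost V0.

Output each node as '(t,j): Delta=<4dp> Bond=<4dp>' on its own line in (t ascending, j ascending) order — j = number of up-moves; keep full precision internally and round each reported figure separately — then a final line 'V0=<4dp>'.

Risk-neutral probability p* = (R−d)/(u−d) = (1.2−0.77)/(1.49−0.77) = 0.5972.
Terminal values V(4,·): V(4,0)=-530.5989, V(4,1)=-480.9646, V(4,2)=-384.9191, V(4,3)=-199.0648, V(4,4)=160.5754
Node (3,0) S=68.9365: V=(p*·-480.9646+(1−p*)·-530.5989)/1.2=-417.4635; Δ=(-480.9646−-530.5989)/(102.7154−53.0811)=1.0000; B=V−Δ·S=-486.4000
Node (3,1) S=133.3966: V=(p*·-384.9191+(1−p*)·-480.9646)/1.2=-353.0034; Δ=(-384.9191−-480.9646)/(198.7609−102.7154)=1.0000; B=V−Δ·S=-486.4000
Node (3,2) S=258.1310: V=(p*·-199.0648+(1−p*)·-384.9191)/1.2=-228.2690; Δ=(-199.0648−-384.9191)/(384.6152−198.7609)=1.0000; B=V−Δ·S=-486.4000
Node (3,3) S=499.5003: V=(p*·160.5754+(1−p*)·-199.0648)/1.2=13.1003; Δ=(160.5754−-199.0648)/(744.2554−384.6152)=1.0000; B=V−Δ·S=-486.4000
Node (2,0) S=89.5279: V=(p*·-353.0034+(1−p*)·-417.4635)/1.2=-315.8054; Δ=(-353.0034−-417.4635)/(133.3966−68.9365)=1.0000; B=V−Δ·S=-405.3333
Node (2,1) S=173.2423: V=(p*·-228.2690+(1−p*)·-353.0034)/1.2=-232.0910; Δ=(-228.2690−-353.0034)/(258.1310−133.3966)=1.0000; B=V−Δ·S=-405.3333
Node (2,2) S=335.2351: V=(p*·13.1003+(1−p*)·-228.2690)/1.2=-70.0982; Δ=(13.1003−-228.2690)/(499.5003−258.1310)=1.0000; B=V−Δ·S=-405.3333
Node (1,0) S=116.2700: V=(p*·-232.0910+(1−p*)·-315.8054)/1.2=-221.5078; Δ=(-232.0910−-315.8054)/(173.2423−89.5279)=1.0000; B=V−Δ·S=-337.7778
Node (1,1) S=224.9900: V=(p*·-70.0982+(1−p*)·-232.0910)/1.2=-112.7878; Δ=(-70.0982−-232.0910)/(335.2351−173.2423)=1.0000; B=V−Δ·S=-337.7778
Node (0,0) S=151.0000: V=(p*·-112.7878+(1−p*)·-221.5078)/1.2=-130.4815; Δ=(-112.7878−-221.5078)/(224.9900−116.2700)=1.0000; B=V−Δ·S=-281.4815
Root portfolio cost Δ·151+B reproduces V0=-130.4815.

(0,0): Delta=1.0000 Bond=-281.4815
(1,0): Delta=1.0000 Bond=-337.7778
(1,1): Delta=1.0000 Bond=-337.7778
(2,0): Delta=1.0000 Bond=-405.3333
(2,1): Delta=1.0000 Bond=-405.3333
(2,2): Delta=1.0000 Bond=-405.3333
(3,0): Delta=1.0000 Bond=-486.4000
(3,1): Delta=1.0000 Bond=-486.4000
(3,2): Delta=1.0000 Bond=-486.4000
(3,3): Delta=1.0000 Bond=-486.4000
V0=-130.4815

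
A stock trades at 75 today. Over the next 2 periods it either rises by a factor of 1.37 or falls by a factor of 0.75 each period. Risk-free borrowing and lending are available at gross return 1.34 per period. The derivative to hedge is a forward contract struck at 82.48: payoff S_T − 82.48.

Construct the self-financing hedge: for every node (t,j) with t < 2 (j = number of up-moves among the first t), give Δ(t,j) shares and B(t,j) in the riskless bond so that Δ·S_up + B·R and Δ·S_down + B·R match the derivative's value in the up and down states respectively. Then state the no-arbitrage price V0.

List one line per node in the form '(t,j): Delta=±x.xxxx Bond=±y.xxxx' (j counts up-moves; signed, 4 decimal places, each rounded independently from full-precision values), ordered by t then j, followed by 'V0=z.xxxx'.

Since d<R<u, set p* = (R−d)/(u−d) = 0.9516; price each node as the discounted p*-expectation of its children.
Payoff layer (t=2): V(2,0)=-40.2925, V(2,1)=-5.4175, V(2,2)=58.2875
  t=1,j=0: stock 56.2500 → up 77.0625 (V=-5.4175), down 42.1875 (V=-40.2925). Price -5.3022; hedge Δ=1.0000, bond B=-61.5522.
  t=1,j=1: stock 102.7500 → up 140.7675 (V=58.2875), down 77.0625 (V=-5.4175). Price 41.1978; hedge Δ=1.0000, bond B=-61.5522.
  t=0,j=0: stock 75.0000 → up 102.7500 (V=41.1978), down 56.2500 (V=-5.3022). Price 29.0655; hedge Δ=1.0000, bond B=-45.9345.
Check: Δ(0,0)·S0 + B(0,0) = 29.0655 = V0.

(0,0): Delta=1.0000 Bond=-45.9345
(1,0): Delta=1.0000 Bond=-61.5522
(1,1): Delta=1.0000 Bond=-61.5522
V0=29.0655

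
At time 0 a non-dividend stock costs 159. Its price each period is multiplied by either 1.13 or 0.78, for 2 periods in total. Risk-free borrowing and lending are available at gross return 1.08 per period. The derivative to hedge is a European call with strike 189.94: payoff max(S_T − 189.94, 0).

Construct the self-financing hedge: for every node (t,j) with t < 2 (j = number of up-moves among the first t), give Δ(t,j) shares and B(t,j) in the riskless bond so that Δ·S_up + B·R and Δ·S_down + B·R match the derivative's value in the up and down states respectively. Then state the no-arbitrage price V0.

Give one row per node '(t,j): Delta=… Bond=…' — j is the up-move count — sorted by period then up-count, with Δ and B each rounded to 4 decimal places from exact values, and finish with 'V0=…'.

Since d<R<u, set p* = (R−d)/(u−d) = 0.8571; price each node as the discounted p*-expectation of its children.
Payoff layer (t=2): V(2,0)=0.0000, V(2,1)=0.0000, V(2,2)=13.0871
Node (1,0) S=124.0200: V=(p*·0.0000+(1−p*)·0.0000)/1.08=0.0000; Δ=(0.0000−0.0000)/(140.1426−96.7356)=0.0000; B=V−Δ·S=0.0000
Node (1,1) S=179.6700: V=(p*·13.0871+(1−p*)·0.0000)/1.08=10.3866; Δ=(13.0871−0.0000)/(203.0271−140.1426)=0.2081; B=V−Δ·S=-27.0051
Node (0,0) S=159.0000: V=(p*·10.3866+(1−p*)·0.0000)/1.08=8.2433; Δ=(10.3866−0.0000)/(179.6700−124.0200)=0.1866; B=V−Δ·S=-21.4326
Check: Δ(0,0)·S0 + B(0,0) = 8.2433 = V0.

(0,0): Delta=0.1866 Bond=-21.4326
(1,0): Delta=0.0000 Bond=0.0000
(1,1): Delta=0.2081 Bond=-27.0051
V0=8.2433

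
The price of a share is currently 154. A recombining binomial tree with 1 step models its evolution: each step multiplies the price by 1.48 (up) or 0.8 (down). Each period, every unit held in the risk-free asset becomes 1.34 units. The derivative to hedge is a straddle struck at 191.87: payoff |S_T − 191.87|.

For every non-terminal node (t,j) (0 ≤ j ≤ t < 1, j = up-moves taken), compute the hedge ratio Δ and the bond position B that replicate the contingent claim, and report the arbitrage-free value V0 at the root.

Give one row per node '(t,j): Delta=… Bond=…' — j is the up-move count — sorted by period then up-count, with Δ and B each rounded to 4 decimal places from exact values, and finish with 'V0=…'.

No-arbitrage ⇒ martingale measure with p* = (R−d)/(u−d) = 0.7941.
Terminal payoffs: V(1,0)=68.6700, V(1,1)=36.0500
(0,0): S=154.0000. Δ = (V_up−V_dn)/(S_up−S_dn) = (36.0500−68.6700)/(227.9200−123.2000) = -0.3115. V = [p*·36.0500 + (1−p*)·68.6700]/1.34 = 31.9148. B = V − Δ·S = 79.8854.
Root portfolio cost Δ·154+B reproduces V0=31.9148.

(0,0): Delta=-0.3115 Bond=79.8854
V0=31.9148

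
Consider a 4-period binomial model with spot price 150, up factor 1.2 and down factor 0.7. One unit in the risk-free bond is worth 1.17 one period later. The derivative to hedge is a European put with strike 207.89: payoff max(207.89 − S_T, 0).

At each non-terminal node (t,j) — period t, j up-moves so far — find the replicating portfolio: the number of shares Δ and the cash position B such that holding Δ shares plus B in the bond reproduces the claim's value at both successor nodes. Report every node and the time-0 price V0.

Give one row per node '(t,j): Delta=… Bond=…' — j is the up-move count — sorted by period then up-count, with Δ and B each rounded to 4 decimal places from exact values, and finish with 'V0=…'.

Under the risk-neutral measure, an up-move has probability p* = (R−d)/(u−d) = 0.9400 and values discount at R = 1.17.
At expiry t=4: V(4,0)=171.8750, V(4,1)=146.1500, V(4,2)=102.0500, V(4,3)=26.4500, V(4,4)=0.0000
Node (3,0) S=51.4500: V=(p*·146.1500+(1−p*)·171.8750)/1.17=126.2338; Δ=(146.1500−171.8750)/(61.7400−36.0150)=-1.0000; B=V−Δ·S=177.6838
Node (3,1) S=88.2000: V=(p*·102.0500+(1−p*)·146.1500)/1.17=89.4838; Δ=(102.0500−146.1500)/(105.8400−61.7400)=-1.0000; B=V−Δ·S=177.6838
Node (3,2) S=151.2000: V=(p*·26.4500+(1−p*)·102.0500)/1.17=26.4838; Δ=(26.4500−102.0500)/(181.4400−105.8400)=-1.0000; B=V−Δ·S=177.6838
Node (3,3) S=259.2000: V=(p*·0.0000+(1−p*)·26.4500)/1.17=1.3564; Δ=(0.0000−26.4500)/(311.0400−181.4400)=-0.2041; B=V−Δ·S=54.2564
Node (2,0) S=73.5000: V=(p*·89.4838+(1−p*)·126.2338)/1.17=78.3665; Δ=(89.4838−126.2338)/(88.2000−51.4500)=-1.0000; B=V−Δ·S=151.8665
Node (2,1) S=126.0000: V=(p*·26.4838+(1−p*)·89.4838)/1.17=25.8665; Δ=(26.4838−89.4838)/(151.2000−88.2000)=-1.0000; B=V−Δ·S=151.8665
Node (2,2) S=216.0000: V=(p*·1.3564+(1−p*)·26.4838)/1.17=2.4479; Δ=(1.3564−26.4838)/(259.2000−151.2000)=-0.2327; B=V−Δ·S=52.7026
Node (1,0) S=105.0000: V=(p*·25.8665+(1−p*)·78.3665)/1.17=24.8004; Δ=(25.8665−78.3665)/(126.0000−73.5000)=-1.0000; B=V−Δ·S=129.8004
Node (1,1) S=180.0000: V=(p*·2.4479+(1−p*)·25.8665)/1.17=3.2932; Δ=(2.4479−25.8665)/(216.0000−126.0000)=-0.2602; B=V−Δ·S=50.1303
Node (0,0) S=150.0000: V=(p*·3.2932+(1−p*)·24.8004)/1.17=3.9176; Δ=(3.2932−24.8004)/(180.0000−105.0000)=-0.2868; B=V−Δ·S=46.9320
Self-financing check: at every node Δ·S+B equals the discounted successor values.

(0,0): Delta=-0.2868 Bond=46.9320
(1,0): Delta=-1.0000 Bond=129.8004
(1,1): Delta=-0.2602 Bond=50.1303
(2,0): Delta=-1.0000 Bond=151.8665
(2,1): Delta=-1.0000 Bond=151.8665
(2,2): Delta=-0.2327 Bond=52.7026
(3,0): Delta=-1.0000 Bond=177.6838
(3,1): Delta=-1.0000 Bond=177.6838
(3,2): Delta=-1.0000 Bond=177.6838
(3,3): Delta=-0.2041 Bond=54.2564
V0=3.9176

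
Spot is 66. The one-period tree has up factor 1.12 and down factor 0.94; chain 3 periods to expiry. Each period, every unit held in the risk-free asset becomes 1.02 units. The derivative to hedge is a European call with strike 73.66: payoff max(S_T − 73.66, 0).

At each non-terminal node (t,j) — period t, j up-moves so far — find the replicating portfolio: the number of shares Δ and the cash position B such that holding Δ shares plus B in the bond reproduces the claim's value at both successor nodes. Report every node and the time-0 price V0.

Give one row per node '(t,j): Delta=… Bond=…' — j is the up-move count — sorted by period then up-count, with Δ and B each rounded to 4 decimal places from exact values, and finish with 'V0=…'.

Risk-neutral probability p* = (R−d)/(u−d) = (1.02−0.94)/(1.12−0.94) = 0.4444.
Terminal payoffs: V(3,0)=0.0000, V(3,1)=0.0000, V(3,2)=4.1630, V(3,3)=19.0652
  t=2,j=0: stock 58.3176 → up 65.3157 (V=0.0000), down 54.8185 (V=0.0000). Price 0.0000; hedge Δ=0.0000, bond B=0.0000.
  t=2,j=1: stock 69.4848 → up 77.8230 (V=4.1630), down 65.3157 (V=0.0000). Price 1.8139; hedge Δ=0.3328, bond B=-21.3137.
  t=2,j=2: stock 82.7904 → up 92.7252 (V=19.0652), down 77.8230 (V=4.1630). Price 10.5747; hedge Δ=1.0000, bond B=-72.2157.
  t=1,j=0: stock 62.0400 → up 69.4848 (V=1.8139), down 58.3176 (V=0.0000). Price 0.7904; hedge Δ=0.1624, bond B=-9.2870.
  t=1,j=1: stock 73.9200 → up 82.7904 (V=10.5747), down 69.4848 (V=1.8139). Price 5.5957; hedge Δ=0.6584, bond B=-43.0753.
  t=0,j=0: stock 66.0000 → up 73.9200 (V=5.5957), down 62.0400 (V=0.7904). Price 2.8687; hedge Δ=0.4045, bond B=-23.8275.
Check: Δ(0,0)·S0 + B(0,0) = 2.8687 = V0.

(0,0): Delta=0.4045 Bond=-23.8275
(1,0): Delta=0.1624 Bond=-9.2870
(1,1): Delta=0.6584 Bond=-43.0753
(2,0): Delta=0.0000 Bond=0.0000
(2,1): Delta=0.3328 Bond=-21.3137
(2,2): Delta=1.0000 Bond=-72.2157
V0=2.8687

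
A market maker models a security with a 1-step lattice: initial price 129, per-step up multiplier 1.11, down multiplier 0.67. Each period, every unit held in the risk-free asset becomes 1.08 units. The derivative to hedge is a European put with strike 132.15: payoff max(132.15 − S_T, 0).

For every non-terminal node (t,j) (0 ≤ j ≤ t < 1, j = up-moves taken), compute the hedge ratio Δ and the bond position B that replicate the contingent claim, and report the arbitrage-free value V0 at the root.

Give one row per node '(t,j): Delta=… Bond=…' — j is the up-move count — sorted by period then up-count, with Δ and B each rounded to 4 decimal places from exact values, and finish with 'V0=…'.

(0,0): Delta=-0.8055 Bond=106.7955
V0=2.8864

Risk-neutral probability p* = (R−d)/(u−d) = (1.08−0.67)/(1.11−0.67) = 0.9318.
At expiry t=1: V(1,0)=45.7200, V(1,1)=0.0000
(0,0): S=129.0000. Δ = (V_up−V_dn)/(S_up−S_dn) = (0.0000−45.7200)/(143.1900−86.4300) = -0.8055. V = [p*·0.0000 + (1−p*)·45.7200]/1.08 = 2.8864. B = V − Δ·S = 106.7955.
Check: Δ(0,0)·S0 + B(0,0) = 2.8864 = V0.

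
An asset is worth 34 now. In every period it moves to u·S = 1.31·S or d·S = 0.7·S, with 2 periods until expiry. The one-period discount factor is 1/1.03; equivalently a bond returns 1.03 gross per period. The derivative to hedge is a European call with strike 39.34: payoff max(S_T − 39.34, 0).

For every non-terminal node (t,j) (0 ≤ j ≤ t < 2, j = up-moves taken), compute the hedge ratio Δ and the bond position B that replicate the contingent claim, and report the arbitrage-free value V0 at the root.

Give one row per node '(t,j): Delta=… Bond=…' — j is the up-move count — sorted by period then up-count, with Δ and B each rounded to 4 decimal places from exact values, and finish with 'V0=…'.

The replicating-portfolio and risk-neutral prices coincide; use p* = (1.03−0.7)/(1.31−0.7) = 0.5410 for the latter.
Payoff layer (t=2): V(2,0)=0.0000, V(2,1)=0.0000, V(2,2)=19.0074
  t=1,j=0: stock 23.8000 → up 31.1780 (V=0.0000), down 16.6600 (V=0.0000). Price 0.0000; hedge Δ=0.0000, bond B=0.0000.
  t=1,j=1: stock 44.5400 → up 58.3474 (V=19.0074), down 31.1780 (V=0.0000). Price 9.9832; hedge Δ=0.6996, bond B=-21.1765.
  t=0,j=0: stock 34.0000 → up 44.5400 (V=9.9832), down 23.8000 (V=0.0000). Price 5.2434; hedge Δ=0.4813, bond B=-11.1225.
Check: Δ(0,0)·S0 + B(0,0) = 5.2434 = V0.

(0,0): Delta=0.4813 Bond=-11.1225
(1,0): Delta=0.0000 Bond=0.0000
(1,1): Delta=0.6996 Bond=-21.1765
V0=5.2434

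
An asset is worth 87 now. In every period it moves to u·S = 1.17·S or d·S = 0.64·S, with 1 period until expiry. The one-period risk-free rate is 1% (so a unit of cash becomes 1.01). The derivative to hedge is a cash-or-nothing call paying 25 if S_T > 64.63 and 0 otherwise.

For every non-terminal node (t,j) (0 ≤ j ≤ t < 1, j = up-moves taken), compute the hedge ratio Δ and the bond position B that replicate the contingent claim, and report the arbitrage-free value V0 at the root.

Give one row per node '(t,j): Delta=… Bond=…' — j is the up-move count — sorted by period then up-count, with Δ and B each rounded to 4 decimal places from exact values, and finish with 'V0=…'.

No-arbitrage ⇒ martingale measure with p* = (R−d)/(u−d) = 0.6981.
At expiry t=1: V(1,0)=0.0000, V(1,1)=25.0000
(0,0): S=87.0000. Δ = (V_up−V_dn)/(S_up−S_dn) = (25.0000−0.0000)/(101.7900−55.6800) = 0.5422. V = [p*·25.0000 + (1−p*)·0.0000]/1.01 = 17.2800. B = V − Δ·S = -29.8898.
The time-0 hedge costs 17.2800, which is the no-arbitrage price.

(0,0): Delta=0.5422 Bond=-29.8898
V0=17.2800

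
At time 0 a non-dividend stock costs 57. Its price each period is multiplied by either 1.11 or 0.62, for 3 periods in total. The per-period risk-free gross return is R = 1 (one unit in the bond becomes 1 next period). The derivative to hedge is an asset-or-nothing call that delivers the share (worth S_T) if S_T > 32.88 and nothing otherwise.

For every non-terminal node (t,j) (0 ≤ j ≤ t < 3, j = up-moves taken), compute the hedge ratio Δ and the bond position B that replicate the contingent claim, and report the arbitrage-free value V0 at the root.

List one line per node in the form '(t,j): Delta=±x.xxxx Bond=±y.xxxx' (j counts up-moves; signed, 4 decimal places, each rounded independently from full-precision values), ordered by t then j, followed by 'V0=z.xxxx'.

The replicating-portfolio and risk-neutral prices coincide; use p* = (1−0.62)/(1.11−0.62) = 0.7755 for the latter.
Payoff layer (t=3): V(3,0)=0.0000, V(3,1)=0.0000, V(3,2)=43.5424, V(3,3)=77.9550
(2,0): S=21.9108. Δ = (V_up−V_dn)/(S_up−S_dn) = (0.0000−0.0000)/(24.3210−13.5847) = 0.0000. V = [p*·0.0000 + (1−p*)·0.0000]/1 = 0.0000. B = V − Δ·S = 0.0000.
(2,1): S=39.2274. Δ = (V_up−V_dn)/(S_up−S_dn) = (43.5424−0.0000)/(43.5424−24.3210) = 2.2653. V = [p*·43.5424 + (1−p*)·0.0000]/1 = 33.7676. B = V − Δ·S = -55.0945.
(2,2): S=70.2297. Δ = (V_up−V_dn)/(S_up−S_dn) = (77.9550−43.5424)/(77.9550−43.5424) = 1.0000. V = [p*·77.9550 + (1−p*)·43.5424]/1 = 70.2297. B = V − Δ·S = 0.0000.
(1,0): S=35.3400. Δ = (V_up−V_dn)/(S_up−S_dn) = (33.7676−0.0000)/(39.2274−21.9108) = 1.9500. V = [p*·33.7676 + (1−p*)·0.0000]/1 = 26.1871. B = V − Δ·S = -42.7263.
(1,1): S=63.2700. Δ = (V_up−V_dn)/(S_up−S_dn) = (70.2297−33.7676)/(70.2297−39.2274) = 1.1761. V = [p*·70.2297 + (1−p*)·33.7676]/1 = 62.0443. B = V − Δ·S = -12.3681.
(0,0): S=57.0000. Δ = (V_up−V_dn)/(S_up−S_dn) = (62.0443−26.1871)/(63.2700−35.3400) = 1.2838. V = [p*·62.0443 + (1−p*)·26.1871]/1 = 53.9947. B = V − Δ·S = -19.1833.
Self-financing check: at every node Δ·S+B equals the discounted successor values.

(0,0): Delta=1.2838 Bond=-19.1833
(1,0): Delta=1.9500 Bond=-42.7263
(1,1): Delta=1.1761 Bond=-12.3681
(2,0): Delta=0.0000 Bond=0.0000
(2,1): Delta=2.2653 Bond=-55.0945
(2,2): Delta=1.0000 Bond=0.0000
V0=53.9947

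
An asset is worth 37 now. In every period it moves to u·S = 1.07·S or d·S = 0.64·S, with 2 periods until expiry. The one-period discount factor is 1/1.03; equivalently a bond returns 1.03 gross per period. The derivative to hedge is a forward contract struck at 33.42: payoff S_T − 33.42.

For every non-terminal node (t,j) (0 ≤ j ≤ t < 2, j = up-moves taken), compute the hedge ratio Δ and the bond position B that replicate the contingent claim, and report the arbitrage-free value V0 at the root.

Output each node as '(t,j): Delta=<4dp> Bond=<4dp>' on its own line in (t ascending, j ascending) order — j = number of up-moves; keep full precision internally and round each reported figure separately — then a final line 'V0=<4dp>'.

(0,0): Delta=1.0000 Bond=-31.5016
(1,0): Delta=1.0000 Bond=-32.4466
(1,1): Delta=1.0000 Bond=-32.4466
V0=5.4984

The replicating-portfolio and risk-neutral prices coincide; use p* = (1.03−0.64)/(1.07−0.64) = 0.9070 for the latter.
At expiry t=2: V(2,0)=-18.2648, V(2,1)=-8.0824, V(2,2)=8.9413
  t=1,j=0: stock 23.6800 → up 25.3376 (V=-8.0824), down 15.1552 (V=-18.2648). Price -8.7666; hedge Δ=1.0000, bond B=-32.4466.
  t=1,j=1: stock 39.5900 → up 42.3613 (V=8.9413), down 25.3376 (V=-8.0824). Price 7.1434; hedge Δ=1.0000, bond B=-32.4466.
  t=0,j=0: stock 37.0000 → up 39.5900 (V=7.1434), down 23.6800 (V=-8.7666). Price 5.4984; hedge Δ=1.0000, bond B=-31.5016.
The time-0 hedge costs 5.4984, which is the no-arbitrage price.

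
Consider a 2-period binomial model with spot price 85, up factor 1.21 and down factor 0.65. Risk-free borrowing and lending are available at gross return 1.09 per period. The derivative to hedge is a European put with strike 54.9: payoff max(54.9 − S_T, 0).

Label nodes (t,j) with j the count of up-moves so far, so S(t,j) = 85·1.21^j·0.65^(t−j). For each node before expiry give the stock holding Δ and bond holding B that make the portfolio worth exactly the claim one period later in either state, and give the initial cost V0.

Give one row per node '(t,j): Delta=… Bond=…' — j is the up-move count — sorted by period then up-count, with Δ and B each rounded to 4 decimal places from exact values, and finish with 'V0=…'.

Under the risk-neutral measure, an up-move has probability p* = (R−d)/(u−d) = 0.7857 and values discount at R = 1.09.
At expiry t=2: V(2,0)=18.9875, V(2,1)=0.0000, V(2,2)=0.0000
Node (1,0) S=55.2500: V=(p*·0.0000+(1−p*)·18.9875)/1.09=3.7328; Δ=(0.0000−18.9875)/(66.8525−35.9125)=-0.6137; B=V−Δ·S=37.6390
Node (1,1) S=102.8500: V=(p*·0.0000+(1−p*)·0.0000)/1.09=0.0000; Δ=(0.0000−0.0000)/(124.4485−66.8525)=0.0000; B=V−Δ·S=0.0000
Node (0,0) S=85.0000: V=(p*·0.0000+(1−p*)·3.7328)/1.09=0.7338; Δ=(0.0000−3.7328)/(102.8500−55.2500)=-0.0784; B=V−Δ·S=7.3996
Root portfolio cost Δ·85+B reproduces V0=0.7338.

(0,0): Delta=-0.0784 Bond=7.3996
(1,0): Delta=-0.6137 Bond=37.6390
(1,1): Delta=0.0000 Bond=0.0000
V0=0.7338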